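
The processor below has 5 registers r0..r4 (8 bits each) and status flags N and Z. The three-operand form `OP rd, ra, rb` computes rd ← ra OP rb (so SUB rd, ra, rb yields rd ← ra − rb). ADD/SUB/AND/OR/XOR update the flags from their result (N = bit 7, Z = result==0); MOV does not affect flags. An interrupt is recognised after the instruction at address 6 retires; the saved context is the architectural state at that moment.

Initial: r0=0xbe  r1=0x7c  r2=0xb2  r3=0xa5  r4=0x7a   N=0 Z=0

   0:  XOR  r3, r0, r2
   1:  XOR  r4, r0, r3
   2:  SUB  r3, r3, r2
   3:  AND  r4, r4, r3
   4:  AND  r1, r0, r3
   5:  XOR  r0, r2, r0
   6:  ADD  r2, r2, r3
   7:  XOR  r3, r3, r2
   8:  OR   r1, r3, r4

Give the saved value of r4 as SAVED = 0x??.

SAVED = 0x12

after  0: r0=0xbe r1=0x7c r2=0xb2 r3=0x0c r4=0x7a  N=0 Z=0
after  1: r0=0xbe r1=0x7c r2=0xb2 r3=0x0c r4=0xb2  N=1 Z=0
after  2: r0=0xbe r1=0x7c r2=0xb2 r3=0x5a r4=0xb2  N=0 Z=0
after  3: r0=0xbe r1=0x7c r2=0xb2 r3=0x5a r4=0x12  N=0 Z=0
after  4: r0=0xbe r1=0x1a r2=0xb2 r3=0x5a r4=0x12  N=0 Z=0
after  5: r0=0x0c r1=0x1a r2=0xb2 r3=0x5a r4=0x12  N=0 Z=0
after  6: r0=0x0c r1=0x1a r2=0x0c r3=0x5a r4=0x12  N=0 Z=0
-- IRQ taken; context saved, return-PC = 7 --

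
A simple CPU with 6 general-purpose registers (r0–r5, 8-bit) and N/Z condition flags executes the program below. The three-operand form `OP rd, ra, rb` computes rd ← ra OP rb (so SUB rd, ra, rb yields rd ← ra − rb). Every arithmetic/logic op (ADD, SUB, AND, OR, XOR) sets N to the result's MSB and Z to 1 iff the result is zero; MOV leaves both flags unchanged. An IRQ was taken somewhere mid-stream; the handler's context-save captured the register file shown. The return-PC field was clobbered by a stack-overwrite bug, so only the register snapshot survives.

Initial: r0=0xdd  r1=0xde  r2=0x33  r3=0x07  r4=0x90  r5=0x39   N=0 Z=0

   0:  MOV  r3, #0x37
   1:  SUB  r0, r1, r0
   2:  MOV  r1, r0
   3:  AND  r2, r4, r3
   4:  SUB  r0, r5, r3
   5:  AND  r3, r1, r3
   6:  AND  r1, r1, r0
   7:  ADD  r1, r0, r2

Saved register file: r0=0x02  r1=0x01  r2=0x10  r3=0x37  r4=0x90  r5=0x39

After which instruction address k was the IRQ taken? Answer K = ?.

K = 4

after  0: r0=0xdd r1=0xde r2=0x33 r3=0x37 r4=0x90 r5=0x39  N=0 Z=0
after  1: r0=0x01 r1=0xde r2=0x33 r3=0x37 r4=0x90 r5=0x39  N=0 Z=0
after  2: r0=0x01 r1=0x01 r2=0x33 r3=0x37 r4=0x90 r5=0x39  N=0 Z=0
after  3: r0=0x01 r1=0x01 r2=0x10 r3=0x37 r4=0x90 r5=0x39  N=0 Z=0
after  4: r0=0x02 r1=0x01 r2=0x10 r3=0x37 r4=0x90 r5=0x39  N=0 Z=0
-- IRQ taken; context saved, return-PC = 5 --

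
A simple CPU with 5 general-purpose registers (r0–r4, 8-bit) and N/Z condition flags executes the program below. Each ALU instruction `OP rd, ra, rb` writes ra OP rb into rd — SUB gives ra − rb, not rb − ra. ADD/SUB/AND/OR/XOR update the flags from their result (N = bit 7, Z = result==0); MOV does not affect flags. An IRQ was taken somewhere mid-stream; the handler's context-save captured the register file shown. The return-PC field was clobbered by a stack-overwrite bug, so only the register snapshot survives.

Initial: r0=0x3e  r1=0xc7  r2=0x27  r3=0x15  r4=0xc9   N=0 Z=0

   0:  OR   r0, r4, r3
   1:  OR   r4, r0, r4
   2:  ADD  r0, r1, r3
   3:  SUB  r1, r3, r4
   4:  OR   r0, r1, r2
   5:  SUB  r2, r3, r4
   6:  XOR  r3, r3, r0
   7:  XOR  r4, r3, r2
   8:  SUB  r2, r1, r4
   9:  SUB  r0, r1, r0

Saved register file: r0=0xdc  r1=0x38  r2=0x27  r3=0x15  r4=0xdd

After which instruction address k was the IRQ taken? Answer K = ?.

after  0: r0=0xdd r1=0xc7 r2=0x27 r3=0x15 r4=0xc9  N=1 Z=0
after  1: r0=0xdd r1=0xc7 r2=0x27 r3=0x15 r4=0xdd  N=1 Z=0
after  2: r0=0xdc r1=0xc7 r2=0x27 r3=0x15 r4=0xdd  N=1 Z=0
after  3: r0=0xdc r1=0x38 r2=0x27 r3=0x15 r4=0xdd  N=0 Z=0
-- IRQ taken; context saved, return-PC = 4 --

K = 3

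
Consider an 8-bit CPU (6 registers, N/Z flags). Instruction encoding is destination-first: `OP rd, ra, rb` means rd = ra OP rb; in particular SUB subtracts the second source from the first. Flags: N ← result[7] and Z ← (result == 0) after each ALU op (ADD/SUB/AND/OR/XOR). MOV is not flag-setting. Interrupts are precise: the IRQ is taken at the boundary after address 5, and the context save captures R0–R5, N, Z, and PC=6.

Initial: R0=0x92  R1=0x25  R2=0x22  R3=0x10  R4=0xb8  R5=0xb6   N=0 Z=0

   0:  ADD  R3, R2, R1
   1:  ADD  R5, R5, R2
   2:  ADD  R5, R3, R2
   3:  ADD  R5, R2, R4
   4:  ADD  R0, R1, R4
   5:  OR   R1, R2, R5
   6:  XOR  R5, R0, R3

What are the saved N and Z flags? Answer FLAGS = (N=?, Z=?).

after  0: R0=0x92 R1=0x25 R2=0x22 R3=0x47 R4=0xb8 R5=0xb6  N=0 Z=0
after  1: R0=0x92 R1=0x25 R2=0x22 R3=0x47 R4=0xb8 R5=0xd8  N=1 Z=0
after  2: R0=0x92 R1=0x25 R2=0x22 R3=0x47 R4=0xb8 R5=0x69  N=0 Z=0
after  3: R0=0x92 R1=0x25 R2=0x22 R3=0x47 R4=0xb8 R5=0xda  N=1 Z=0
after  4: R0=0xdd R1=0x25 R2=0x22 R3=0x47 R4=0xb8 R5=0xda  N=1 Z=0
after  5: R0=0xdd R1=0xfa R2=0x22 R3=0x47 R4=0xb8 R5=0xda  N=1 Z=0
-- IRQ taken; context saved, return-PC = 6 --

FLAGS = (N=1, Z=0)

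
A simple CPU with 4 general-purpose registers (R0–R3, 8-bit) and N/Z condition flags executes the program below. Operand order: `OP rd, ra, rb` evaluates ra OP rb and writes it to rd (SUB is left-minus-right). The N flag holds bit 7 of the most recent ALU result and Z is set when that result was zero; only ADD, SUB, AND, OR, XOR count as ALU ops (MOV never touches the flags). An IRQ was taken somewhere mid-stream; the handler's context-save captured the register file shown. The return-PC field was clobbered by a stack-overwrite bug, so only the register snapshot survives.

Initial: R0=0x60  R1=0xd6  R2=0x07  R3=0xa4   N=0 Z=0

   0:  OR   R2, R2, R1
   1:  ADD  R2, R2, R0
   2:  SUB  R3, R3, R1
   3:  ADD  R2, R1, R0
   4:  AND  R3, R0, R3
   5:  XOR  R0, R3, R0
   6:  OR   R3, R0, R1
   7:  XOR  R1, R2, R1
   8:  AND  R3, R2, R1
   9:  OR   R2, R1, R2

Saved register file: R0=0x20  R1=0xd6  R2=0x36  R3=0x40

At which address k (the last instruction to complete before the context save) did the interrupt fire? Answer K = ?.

after  0: R0=0x60 R1=0xd6 R2=0xd7 R3=0xa4  N=1 Z=0
after  1: R0=0x60 R1=0xd6 R2=0x37 R3=0xa4  N=0 Z=0
after  2: R0=0x60 R1=0xd6 R2=0x37 R3=0xce  N=1 Z=0
after  3: R0=0x60 R1=0xd6 R2=0x36 R3=0xce  N=0 Z=0
after  4: R0=0x60 R1=0xd6 R2=0x36 R3=0x40  N=0 Z=0
after  5: R0=0x20 R1=0xd6 R2=0x36 R3=0x40  N=0 Z=0
-- IRQ taken; context saved, return-PC = 6 --

K = 5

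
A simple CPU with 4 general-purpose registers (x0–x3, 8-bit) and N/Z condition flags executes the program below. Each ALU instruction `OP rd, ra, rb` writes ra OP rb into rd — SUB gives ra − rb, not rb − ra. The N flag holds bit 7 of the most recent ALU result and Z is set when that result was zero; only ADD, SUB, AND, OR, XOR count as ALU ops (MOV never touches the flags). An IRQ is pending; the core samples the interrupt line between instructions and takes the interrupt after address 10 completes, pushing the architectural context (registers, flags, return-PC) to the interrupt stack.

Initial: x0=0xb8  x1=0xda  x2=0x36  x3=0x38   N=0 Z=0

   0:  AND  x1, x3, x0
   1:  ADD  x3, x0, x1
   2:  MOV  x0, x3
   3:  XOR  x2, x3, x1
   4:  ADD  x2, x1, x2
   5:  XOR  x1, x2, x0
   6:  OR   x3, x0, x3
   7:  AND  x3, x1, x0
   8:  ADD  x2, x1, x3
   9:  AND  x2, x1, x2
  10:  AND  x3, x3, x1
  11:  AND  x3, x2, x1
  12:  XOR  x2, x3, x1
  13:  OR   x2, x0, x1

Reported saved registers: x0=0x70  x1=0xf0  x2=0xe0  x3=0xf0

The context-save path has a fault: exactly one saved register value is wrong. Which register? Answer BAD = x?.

after  0: x0=0xb8 x1=0x38 x2=0x36 x3=0x38  N=0 Z=0
after  1: x0=0xb8 x1=0x38 x2=0x36 x3=0xf0  N=1 Z=0
after  2: x0=0xf0 x1=0x38 x2=0x36 x3=0xf0  N=1 Z=0
after  3: x0=0xf0 x1=0x38 x2=0xc8 x3=0xf0  N=1 Z=0
after  4: x0=0xf0 x1=0x38 x2=0x00 x3=0xf0  N=0 Z=1
after  5: x0=0xf0 x1=0xf0 x2=0x00 x3=0xf0  N=1 Z=0
after  6: x0=0xf0 x1=0xf0 x2=0x00 x3=0xf0  N=1 Z=0
after  7: x0=0xf0 x1=0xf0 x2=0x00 x3=0xf0  N=1 Z=0
after  8: x0=0xf0 x1=0xf0 x2=0xe0 x3=0xf0  N=1 Z=0
after  9: x0=0xf0 x1=0xf0 x2=0xe0 x3=0xf0  N=1 Z=0
after 10: x0=0xf0 x1=0xf0 x2=0xe0 x3=0xf0  N=1 Z=0
-- IRQ taken; context saved, return-PC = 11 --
mismatch: x0: reported 0x70 vs actual 0xf0

BAD = x0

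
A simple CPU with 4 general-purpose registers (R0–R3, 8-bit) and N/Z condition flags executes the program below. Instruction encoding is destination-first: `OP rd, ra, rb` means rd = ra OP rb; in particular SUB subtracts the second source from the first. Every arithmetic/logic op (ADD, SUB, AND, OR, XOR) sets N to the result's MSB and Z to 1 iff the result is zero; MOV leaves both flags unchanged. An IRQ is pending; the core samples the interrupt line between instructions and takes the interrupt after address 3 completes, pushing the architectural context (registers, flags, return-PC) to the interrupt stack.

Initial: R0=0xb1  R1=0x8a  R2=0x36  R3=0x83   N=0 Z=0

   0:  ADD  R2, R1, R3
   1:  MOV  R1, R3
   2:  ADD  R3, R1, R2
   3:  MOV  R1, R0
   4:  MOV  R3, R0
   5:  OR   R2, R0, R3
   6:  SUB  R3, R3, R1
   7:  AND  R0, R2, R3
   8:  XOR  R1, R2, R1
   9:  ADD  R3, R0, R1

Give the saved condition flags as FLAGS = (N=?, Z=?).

after  0: R0=0xb1 R1=0x8a R2=0x0d R3=0x83  N=0 Z=0
after  1: R0=0xb1 R1=0x83 R2=0x0d R3=0x83  N=0 Z=0
after  2: R0=0xb1 R1=0x83 R2=0x0d R3=0x90  N=1 Z=0
after  3: R0=0xb1 R1=0xb1 R2=0x0d R3=0x90  N=1 Z=0
-- IRQ taken; context saved, return-PC = 4 --

FLAGS = (N=1, Z=0)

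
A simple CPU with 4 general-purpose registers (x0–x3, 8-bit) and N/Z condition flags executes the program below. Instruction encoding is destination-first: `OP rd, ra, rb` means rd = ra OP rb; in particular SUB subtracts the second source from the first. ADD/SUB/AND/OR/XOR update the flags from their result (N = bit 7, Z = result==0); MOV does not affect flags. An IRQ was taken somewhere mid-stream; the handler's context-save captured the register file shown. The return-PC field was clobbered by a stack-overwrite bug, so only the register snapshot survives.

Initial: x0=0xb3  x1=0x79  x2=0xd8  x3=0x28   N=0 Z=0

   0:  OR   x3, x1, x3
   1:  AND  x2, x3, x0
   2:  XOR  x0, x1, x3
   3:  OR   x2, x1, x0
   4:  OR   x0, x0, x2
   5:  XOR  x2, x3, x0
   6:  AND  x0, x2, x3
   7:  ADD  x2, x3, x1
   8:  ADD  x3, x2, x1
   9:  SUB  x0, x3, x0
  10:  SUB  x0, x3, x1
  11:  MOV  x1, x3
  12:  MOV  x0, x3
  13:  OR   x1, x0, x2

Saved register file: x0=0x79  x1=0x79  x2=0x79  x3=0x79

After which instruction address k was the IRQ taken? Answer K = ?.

K = 4

after  0: x0=0xb3 x1=0x79 x2=0xd8 x3=0x79  N=0 Z=0
after  1: x0=0xb3 x1=0x79 x2=0x31 x3=0x79  N=0 Z=0
after  2: x0=0x00 x1=0x79 x2=0x31 x3=0x79  N=0 Z=1
after  3: x0=0x00 x1=0x79 x2=0x79 x3=0x79  N=0 Z=0
after  4: x0=0x79 x1=0x79 x2=0x79 x3=0x79  N=0 Z=0
-- IRQ taken; context saved, return-PC = 5 --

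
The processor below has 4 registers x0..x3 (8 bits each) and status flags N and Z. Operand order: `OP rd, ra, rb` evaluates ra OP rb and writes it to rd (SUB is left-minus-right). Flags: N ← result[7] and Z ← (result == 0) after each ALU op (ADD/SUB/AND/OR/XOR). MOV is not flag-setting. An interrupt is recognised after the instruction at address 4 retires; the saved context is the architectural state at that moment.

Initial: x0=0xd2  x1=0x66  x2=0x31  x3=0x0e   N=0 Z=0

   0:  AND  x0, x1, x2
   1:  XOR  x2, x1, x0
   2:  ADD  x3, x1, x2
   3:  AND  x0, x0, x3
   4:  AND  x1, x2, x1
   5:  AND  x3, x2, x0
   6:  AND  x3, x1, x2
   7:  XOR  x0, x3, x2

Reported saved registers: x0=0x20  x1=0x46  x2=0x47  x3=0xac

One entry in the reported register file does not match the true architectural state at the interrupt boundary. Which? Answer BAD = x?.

BAD = x2

after  0: x0=0x20 x1=0x66 x2=0x31 x3=0x0e  N=0 Z=0
after  1: x0=0x20 x1=0x66 x2=0x46 x3=0x0e  N=0 Z=0
after  2: x0=0x20 x1=0x66 x2=0x46 x3=0xac  N=1 Z=0
after  3: x0=0x20 x1=0x66 x2=0x46 x3=0xac  N=0 Z=0
after  4: x0=0x20 x1=0x46 x2=0x46 x3=0xac  N=0 Z=0
-- IRQ taken; context saved, return-PC = 5 --
mismatch: x2: reported 0x47 vs actual 0x46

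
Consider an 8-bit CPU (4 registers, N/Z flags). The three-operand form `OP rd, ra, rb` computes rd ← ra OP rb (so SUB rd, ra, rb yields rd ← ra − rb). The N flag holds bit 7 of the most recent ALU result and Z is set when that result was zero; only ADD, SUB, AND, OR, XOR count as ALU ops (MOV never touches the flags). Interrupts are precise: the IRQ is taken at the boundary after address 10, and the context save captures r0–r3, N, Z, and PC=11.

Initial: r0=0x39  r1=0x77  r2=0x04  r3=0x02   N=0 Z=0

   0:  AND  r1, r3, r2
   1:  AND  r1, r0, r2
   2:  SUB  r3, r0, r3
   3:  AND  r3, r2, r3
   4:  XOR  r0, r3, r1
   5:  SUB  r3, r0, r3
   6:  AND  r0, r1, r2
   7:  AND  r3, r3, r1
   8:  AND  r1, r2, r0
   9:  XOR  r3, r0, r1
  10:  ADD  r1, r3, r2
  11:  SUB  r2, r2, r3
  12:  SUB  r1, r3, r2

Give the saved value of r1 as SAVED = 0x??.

SAVED = 0x04

after  0: r0=0x39 r1=0x00 r2=0x04 r3=0x02  N=0 Z=1
after  1: r0=0x39 r1=0x00 r2=0x04 r3=0x02  N=0 Z=1
after  2: r0=0x39 r1=0x00 r2=0x04 r3=0x37  N=0 Z=0
after  3: r0=0x39 r1=0x00 r2=0x04 r3=0x04  N=0 Z=0
after  4: r0=0x04 r1=0x00 r2=0x04 r3=0x04  N=0 Z=0
after  5: r0=0x04 r1=0x00 r2=0x04 r3=0x00  N=0 Z=1
after  6: r0=0x00 r1=0x00 r2=0x04 r3=0x00  N=0 Z=1
after  7: r0=0x00 r1=0x00 r2=0x04 r3=0x00  N=0 Z=1
after  8: r0=0x00 r1=0x00 r2=0x04 r3=0x00  N=0 Z=1
after  9: r0=0x00 r1=0x00 r2=0x04 r3=0x00  N=0 Z=1
after 10: r0=0x00 r1=0x04 r2=0x04 r3=0x00  N=0 Z=0
-- IRQ taken; context saved, return-PC = 11 --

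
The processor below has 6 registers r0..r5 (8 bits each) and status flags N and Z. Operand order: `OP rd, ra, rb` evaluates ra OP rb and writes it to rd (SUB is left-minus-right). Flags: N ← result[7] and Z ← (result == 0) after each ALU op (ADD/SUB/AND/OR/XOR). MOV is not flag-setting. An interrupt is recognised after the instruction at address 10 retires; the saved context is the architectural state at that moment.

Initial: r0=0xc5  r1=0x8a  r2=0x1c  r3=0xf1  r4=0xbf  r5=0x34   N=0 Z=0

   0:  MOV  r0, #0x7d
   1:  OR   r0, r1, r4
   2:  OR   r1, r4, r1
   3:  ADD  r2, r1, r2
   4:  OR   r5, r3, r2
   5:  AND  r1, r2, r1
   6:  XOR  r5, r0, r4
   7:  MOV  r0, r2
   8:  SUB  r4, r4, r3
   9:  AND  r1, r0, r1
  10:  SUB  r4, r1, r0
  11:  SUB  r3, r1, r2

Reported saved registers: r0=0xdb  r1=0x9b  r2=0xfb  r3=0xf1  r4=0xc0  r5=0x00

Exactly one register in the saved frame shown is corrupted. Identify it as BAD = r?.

after  0: r0=0x7d r1=0x8a r2=0x1c r3=0xf1 r4=0xbf r5=0x34  N=0 Z=0
after  1: r0=0xbf r1=0x8a r2=0x1c r3=0xf1 r4=0xbf r5=0x34  N=1 Z=0
after  2: r0=0xbf r1=0xbf r2=0x1c r3=0xf1 r4=0xbf r5=0x34  N=1 Z=0
after  3: r0=0xbf r1=0xbf r2=0xdb r3=0xf1 r4=0xbf r5=0x34  N=1 Z=0
after  4: r0=0xbf r1=0xbf r2=0xdb r3=0xf1 r4=0xbf r5=0xfb  N=1 Z=0
after  5: r0=0xbf r1=0x9b r2=0xdb r3=0xf1 r4=0xbf r5=0xfb  N=1 Z=0
after  6: r0=0xbf r1=0x9b r2=0xdb r3=0xf1 r4=0xbf r5=0x00  N=0 Z=1
after  7: r0=0xdb r1=0x9b r2=0xdb r3=0xf1 r4=0xbf r5=0x00  N=0 Z=1
after  8: r0=0xdb r1=0x9b r2=0xdb r3=0xf1 r4=0xce r5=0x00  N=1 Z=0
after  9: r0=0xdb r1=0x9b r2=0xdb r3=0xf1 r4=0xce r5=0x00  N=1 Z=0
after 10: r0=0xdb r1=0x9b r2=0xdb r3=0xf1 r4=0xc0 r5=0x00  N=1 Z=0
-- IRQ taken; context saved, return-PC = 11 --
mismatch: r2: reported 0xfb vs actual 0xdb

BAD = r2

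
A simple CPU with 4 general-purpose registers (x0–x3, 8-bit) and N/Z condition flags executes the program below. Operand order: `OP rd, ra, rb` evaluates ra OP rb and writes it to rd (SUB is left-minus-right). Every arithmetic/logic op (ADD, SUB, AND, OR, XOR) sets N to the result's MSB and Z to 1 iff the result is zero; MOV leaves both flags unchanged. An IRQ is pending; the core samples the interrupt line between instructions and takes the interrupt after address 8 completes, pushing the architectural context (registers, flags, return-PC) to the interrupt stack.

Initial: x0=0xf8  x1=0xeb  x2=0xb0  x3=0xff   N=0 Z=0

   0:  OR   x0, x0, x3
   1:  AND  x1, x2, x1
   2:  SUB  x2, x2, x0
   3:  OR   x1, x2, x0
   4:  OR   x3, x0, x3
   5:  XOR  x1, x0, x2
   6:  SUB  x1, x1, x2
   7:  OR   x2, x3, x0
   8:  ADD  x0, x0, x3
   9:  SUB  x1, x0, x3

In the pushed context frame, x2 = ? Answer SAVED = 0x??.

after  0: x0=0xff x1=0xeb x2=0xb0 x3=0xff  N=1 Z=0
after  1: x0=0xff x1=0xa0 x2=0xb0 x3=0xff  N=1 Z=0
after  2: x0=0xff x1=0xa0 x2=0xb1 x3=0xff  N=1 Z=0
after  3: x0=0xff x1=0xff x2=0xb1 x3=0xff  N=1 Z=0
after  4: x0=0xff x1=0xff x2=0xb1 x3=0xff  N=1 Z=0
after  5: x0=0xff x1=0x4e x2=0xb1 x3=0xff  N=0 Z=0
after  6: x0=0xff x1=0x9d x2=0xb1 x3=0xff  N=1 Z=0
after  7: x0=0xff x1=0x9d x2=0xff x3=0xff  N=1 Z=0
after  8: x0=0xfe x1=0x9d x2=0xff x3=0xff  N=1 Z=0
-- IRQ taken; context saved, return-PC = 9 --

SAVED = 0xff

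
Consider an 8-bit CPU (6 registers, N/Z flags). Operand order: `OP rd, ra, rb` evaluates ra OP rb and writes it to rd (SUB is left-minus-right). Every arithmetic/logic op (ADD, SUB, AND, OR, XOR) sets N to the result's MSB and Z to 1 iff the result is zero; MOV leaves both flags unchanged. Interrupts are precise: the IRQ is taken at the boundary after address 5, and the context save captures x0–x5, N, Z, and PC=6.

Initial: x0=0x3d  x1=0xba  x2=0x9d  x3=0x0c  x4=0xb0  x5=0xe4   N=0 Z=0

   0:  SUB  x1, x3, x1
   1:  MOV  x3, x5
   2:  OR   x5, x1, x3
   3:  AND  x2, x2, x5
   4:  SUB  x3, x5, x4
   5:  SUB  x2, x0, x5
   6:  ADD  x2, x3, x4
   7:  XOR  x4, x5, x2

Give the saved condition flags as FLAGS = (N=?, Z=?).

FLAGS = (N=0, Z=0)

after  0: x0=0x3d x1=0x52 x2=0x9d x3=0x0c x4=0xb0 x5=0xe4  N=0 Z=0
after  1: x0=0x3d x1=0x52 x2=0x9d x3=0xe4 x4=0xb0 x5=0xe4  N=0 Z=0
after  2: x0=0x3d x1=0x52 x2=0x9d x3=0xe4 x4=0xb0 x5=0xf6  N=1 Z=0
after  3: x0=0x3d x1=0x52 x2=0x94 x3=0xe4 x4=0xb0 x5=0xf6  N=1 Z=0
after  4: x0=0x3d x1=0x52 x2=0x94 x3=0x46 x4=0xb0 x5=0xf6  N=0 Z=0
after  5: x0=0x3d x1=0x52 x2=0x47 x3=0x46 x4=0xb0 x5=0xf6  N=0 Z=0
-- IRQ taken; context saved, return-PC = 6 --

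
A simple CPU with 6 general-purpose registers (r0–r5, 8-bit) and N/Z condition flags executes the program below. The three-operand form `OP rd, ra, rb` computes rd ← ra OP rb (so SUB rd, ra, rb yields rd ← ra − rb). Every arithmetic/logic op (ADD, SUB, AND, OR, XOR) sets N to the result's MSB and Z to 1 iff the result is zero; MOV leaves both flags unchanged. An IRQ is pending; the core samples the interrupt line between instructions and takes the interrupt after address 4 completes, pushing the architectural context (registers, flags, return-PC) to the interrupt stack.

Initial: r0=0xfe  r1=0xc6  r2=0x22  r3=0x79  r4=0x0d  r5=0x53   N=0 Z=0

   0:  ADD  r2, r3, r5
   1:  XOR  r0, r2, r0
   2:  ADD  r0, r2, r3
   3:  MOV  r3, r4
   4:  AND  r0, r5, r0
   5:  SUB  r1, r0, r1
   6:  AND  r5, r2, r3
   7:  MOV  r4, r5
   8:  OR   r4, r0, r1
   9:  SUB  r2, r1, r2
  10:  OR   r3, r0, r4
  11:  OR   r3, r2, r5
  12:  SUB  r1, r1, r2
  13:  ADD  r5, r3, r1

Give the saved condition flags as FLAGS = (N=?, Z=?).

after  0: r0=0xfe r1=0xc6 r2=0xcc r3=0x79 r4=0x0d r5=0x53  N=1 Z=0
after  1: r0=0x32 r1=0xc6 r2=0xcc r3=0x79 r4=0x0d r5=0x53  N=0 Z=0
after  2: r0=0x45 r1=0xc6 r2=0xcc r3=0x79 r4=0x0d r5=0x53  N=0 Z=0
after  3: r0=0x45 r1=0xc6 r2=0xcc r3=0x0d r4=0x0d r5=0x53  N=0 Z=0
after  4: r0=0x41 r1=0xc6 r2=0xcc r3=0x0d r4=0x0d r5=0x53  N=0 Z=0
-- IRQ taken; context saved, return-PC = 5 --

FLAGS = (N=0, Z=0)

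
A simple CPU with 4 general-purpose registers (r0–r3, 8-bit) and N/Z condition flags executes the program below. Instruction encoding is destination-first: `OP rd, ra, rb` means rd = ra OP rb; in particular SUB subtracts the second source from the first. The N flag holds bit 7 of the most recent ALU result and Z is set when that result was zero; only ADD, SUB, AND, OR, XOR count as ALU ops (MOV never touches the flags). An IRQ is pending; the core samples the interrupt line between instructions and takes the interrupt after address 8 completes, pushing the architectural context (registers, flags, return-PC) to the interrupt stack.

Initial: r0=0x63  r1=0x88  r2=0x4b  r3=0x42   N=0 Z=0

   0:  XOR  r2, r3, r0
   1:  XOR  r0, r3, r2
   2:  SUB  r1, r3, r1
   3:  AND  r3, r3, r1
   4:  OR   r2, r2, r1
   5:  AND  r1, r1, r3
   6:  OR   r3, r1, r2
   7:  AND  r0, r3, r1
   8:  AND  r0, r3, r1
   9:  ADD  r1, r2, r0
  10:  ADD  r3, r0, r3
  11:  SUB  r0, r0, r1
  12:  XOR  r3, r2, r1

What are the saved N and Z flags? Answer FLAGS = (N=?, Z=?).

after  0: r0=0x63 r1=0x88 r2=0x21 r3=0x42  N=0 Z=0
after  1: r0=0x63 r1=0x88 r2=0x21 r3=0x42  N=0 Z=0
after  2: r0=0x63 r1=0xba r2=0x21 r3=0x42  N=1 Z=0
after  3: r0=0x63 r1=0xba r2=0x21 r3=0x02  N=0 Z=0
after  4: r0=0x63 r1=0xba r2=0xbb r3=0x02  N=1 Z=0
after  5: r0=0x63 r1=0x02 r2=0xbb r3=0x02  N=0 Z=0
after  6: r0=0x63 r1=0x02 r2=0xbb r3=0xbb  N=1 Z=0
after  7: r0=0x02 r1=0x02 r2=0xbb r3=0xbb  N=0 Z=0
after  8: r0=0x02 r1=0x02 r2=0xbb r3=0xbb  N=0 Z=0
-- IRQ taken; context saved, return-PC = 9 --

FLAGS = (N=0, Z=0)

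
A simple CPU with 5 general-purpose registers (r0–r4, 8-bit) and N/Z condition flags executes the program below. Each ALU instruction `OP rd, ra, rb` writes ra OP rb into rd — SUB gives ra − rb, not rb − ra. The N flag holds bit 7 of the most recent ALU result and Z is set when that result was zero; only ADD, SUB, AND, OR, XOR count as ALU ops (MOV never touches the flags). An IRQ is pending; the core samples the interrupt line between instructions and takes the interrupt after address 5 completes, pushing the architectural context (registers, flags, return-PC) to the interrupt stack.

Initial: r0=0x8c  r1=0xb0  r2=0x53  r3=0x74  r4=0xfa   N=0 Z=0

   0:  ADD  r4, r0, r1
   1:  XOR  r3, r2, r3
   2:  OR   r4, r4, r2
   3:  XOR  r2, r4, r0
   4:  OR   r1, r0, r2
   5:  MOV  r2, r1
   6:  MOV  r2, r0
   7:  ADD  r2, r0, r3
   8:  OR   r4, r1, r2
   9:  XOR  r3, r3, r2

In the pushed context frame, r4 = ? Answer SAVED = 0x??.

SAVED = 0x7f

after  0: r0=0x8c r1=0xb0 r2=0x53 r3=0x74 r4=0x3c  N=0 Z=0
after  1: r0=0x8c r1=0xb0 r2=0x53 r3=0x27 r4=0x3c  N=0 Z=0
after  2: r0=0x8c r1=0xb0 r2=0x53 r3=0x27 r4=0x7f  N=0 Z=0
after  3: r0=0x8c r1=0xb0 r2=0xf3 r3=0x27 r4=0x7f  N=1 Z=0
after  4: r0=0x8c r1=0xff r2=0xf3 r3=0x27 r4=0x7f  N=1 Z=0
after  5: r0=0x8c r1=0xff r2=0xff r3=0x27 r4=0x7f  N=1 Z=0
-- IRQ taken; context saved, return-PC = 6 --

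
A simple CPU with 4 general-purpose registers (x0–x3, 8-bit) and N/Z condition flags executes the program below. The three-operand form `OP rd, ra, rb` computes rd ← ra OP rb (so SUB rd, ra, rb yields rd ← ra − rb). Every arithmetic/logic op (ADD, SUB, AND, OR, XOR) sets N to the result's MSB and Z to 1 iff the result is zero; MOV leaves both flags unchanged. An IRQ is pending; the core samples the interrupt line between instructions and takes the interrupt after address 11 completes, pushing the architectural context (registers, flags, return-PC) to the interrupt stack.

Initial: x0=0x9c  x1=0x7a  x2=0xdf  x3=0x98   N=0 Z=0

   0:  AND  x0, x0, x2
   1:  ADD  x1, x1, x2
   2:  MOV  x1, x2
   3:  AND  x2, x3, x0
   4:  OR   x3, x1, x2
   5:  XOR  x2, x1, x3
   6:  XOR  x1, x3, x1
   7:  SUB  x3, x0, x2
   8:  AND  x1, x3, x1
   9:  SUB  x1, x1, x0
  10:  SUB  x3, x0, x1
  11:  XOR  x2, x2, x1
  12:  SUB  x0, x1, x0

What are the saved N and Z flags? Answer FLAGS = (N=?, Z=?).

after  0: x0=0x9c x1=0x7a x2=0xdf x3=0x98  N=1 Z=0
after  1: x0=0x9c x1=0x59 x2=0xdf x3=0x98  N=0 Z=0
after  2: x0=0x9c x1=0xdf x2=0xdf x3=0x98  N=0 Z=0
after  3: x0=0x9c x1=0xdf x2=0x98 x3=0x98  N=1 Z=0
after  4: x0=0x9c x1=0xdf x2=0x98 x3=0xdf  N=1 Z=0
after  5: x0=0x9c x1=0xdf x2=0x00 x3=0xdf  N=0 Z=1
after  6: x0=0x9c x1=0x00 x2=0x00 x3=0xdf  N=0 Z=1
after  7: x0=0x9c x1=0x00 x2=0x00 x3=0x9c  N=1 Z=0
after  8: x0=0x9c x1=0x00 x2=0x00 x3=0x9c  N=0 Z=1
after  9: x0=0x9c x1=0x64 x2=0x00 x3=0x9c  N=0 Z=0
after 10: x0=0x9c x1=0x64 x2=0x00 x3=0x38  N=0 Z=0
after 11: x0=0x9c x1=0x64 x2=0x64 x3=0x38  N=0 Z=0
-- IRQ taken; context saved, return-PC = 12 --

FLAGS = (N=0, Z=0)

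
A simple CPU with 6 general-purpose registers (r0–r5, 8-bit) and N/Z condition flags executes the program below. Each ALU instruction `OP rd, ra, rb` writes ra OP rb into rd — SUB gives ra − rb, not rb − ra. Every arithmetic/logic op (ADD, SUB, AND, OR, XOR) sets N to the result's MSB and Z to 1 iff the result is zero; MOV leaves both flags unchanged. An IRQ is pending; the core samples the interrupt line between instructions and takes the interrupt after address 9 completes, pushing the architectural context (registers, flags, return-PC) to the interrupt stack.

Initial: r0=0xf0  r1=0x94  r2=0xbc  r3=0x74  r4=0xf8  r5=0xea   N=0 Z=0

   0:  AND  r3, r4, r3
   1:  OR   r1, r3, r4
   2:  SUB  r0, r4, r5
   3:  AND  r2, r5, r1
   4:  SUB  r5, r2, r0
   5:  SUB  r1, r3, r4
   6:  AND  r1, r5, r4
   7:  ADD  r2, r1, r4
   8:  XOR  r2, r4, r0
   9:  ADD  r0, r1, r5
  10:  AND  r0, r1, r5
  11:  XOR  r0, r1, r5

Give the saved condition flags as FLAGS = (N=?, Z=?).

FLAGS = (N=1, Z=0)

after  0: r0=0xf0 r1=0x94 r2=0xbc r3=0x70 r4=0xf8 r5=0xea  N=0 Z=0
after  1: r0=0xf0 r1=0xf8 r2=0xbc r3=0x70 r4=0xf8 r5=0xea  N=1 Z=0
after  2: r0=0x0e r1=0xf8 r2=0xbc r3=0x70 r4=0xf8 r5=0xea  N=0 Z=0
after  3: r0=0x0e r1=0xf8 r2=0xe8 r3=0x70 r4=0xf8 r5=0xea  N=1 Z=0
after  4: r0=0x0e r1=0xf8 r2=0xe8 r3=0x70 r4=0xf8 r5=0xda  N=1 Z=0
after  5: r0=0x0e r1=0x78 r2=0xe8 r3=0x70 r4=0xf8 r5=0xda  N=0 Z=0
after  6: r0=0x0e r1=0xd8 r2=0xe8 r3=0x70 r4=0xf8 r5=0xda  N=1 Z=0
after  7: r0=0x0e r1=0xd8 r2=0xd0 r3=0x70 r4=0xf8 r5=0xda  N=1 Z=0
after  8: r0=0x0e r1=0xd8 r2=0xf6 r3=0x70 r4=0xf8 r5=0xda  N=1 Z=0
after  9: r0=0xb2 r1=0xd8 r2=0xf6 r3=0x70 r4=0xf8 r5=0xda  N=1 Z=0
-- IRQ taken; context saved, return-PC = 10 --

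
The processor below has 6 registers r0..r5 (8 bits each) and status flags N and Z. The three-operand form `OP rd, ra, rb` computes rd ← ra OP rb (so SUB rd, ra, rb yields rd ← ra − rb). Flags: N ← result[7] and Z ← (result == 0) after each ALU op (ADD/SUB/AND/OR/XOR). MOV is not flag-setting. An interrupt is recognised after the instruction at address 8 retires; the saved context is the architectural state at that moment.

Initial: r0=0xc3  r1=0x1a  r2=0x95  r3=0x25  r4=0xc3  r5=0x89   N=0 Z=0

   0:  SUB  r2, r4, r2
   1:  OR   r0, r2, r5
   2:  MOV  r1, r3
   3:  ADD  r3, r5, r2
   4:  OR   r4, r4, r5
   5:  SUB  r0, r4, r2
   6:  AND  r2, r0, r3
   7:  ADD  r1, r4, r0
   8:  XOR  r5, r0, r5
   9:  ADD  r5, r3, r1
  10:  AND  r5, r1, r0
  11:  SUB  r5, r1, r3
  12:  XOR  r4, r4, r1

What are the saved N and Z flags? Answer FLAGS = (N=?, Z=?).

after  0: r0=0xc3 r1=0x1a r2=0x2e r3=0x25 r4=0xc3 r5=0x89  N=0 Z=0
after  1: r0=0xaf r1=0x1a r2=0x2e r3=0x25 r4=0xc3 r5=0x89  N=1 Z=0
after  2: r0=0xaf r1=0x25 r2=0x2e r3=0x25 r4=0xc3 r5=0x89  N=1 Z=0
after  3: r0=0xaf r1=0x25 r2=0x2e r3=0xb7 r4=0xc3 r5=0x89  N=1 Z=0
after  4: r0=0xaf r1=0x25 r2=0x2e r3=0xb7 r4=0xcb r5=0x89  N=1 Z=0
after  5: r0=0x9d r1=0x25 r2=0x2e r3=0xb7 r4=0xcb r5=0x89  N=1 Z=0
after  6: r0=0x9d r1=0x25 r2=0x95 r3=0xb7 r4=0xcb r5=0x89  N=1 Z=0
after  7: r0=0x9d r1=0x68 r2=0x95 r3=0xb7 r4=0xcb r5=0x89  N=0 Z=0
after  8: r0=0x9d r1=0x68 r2=0x95 r3=0xb7 r4=0xcb r5=0x14  N=0 Z=0
-- IRQ taken; context saved, return-PC = 9 --

FLAGS = (N=0, Z=0)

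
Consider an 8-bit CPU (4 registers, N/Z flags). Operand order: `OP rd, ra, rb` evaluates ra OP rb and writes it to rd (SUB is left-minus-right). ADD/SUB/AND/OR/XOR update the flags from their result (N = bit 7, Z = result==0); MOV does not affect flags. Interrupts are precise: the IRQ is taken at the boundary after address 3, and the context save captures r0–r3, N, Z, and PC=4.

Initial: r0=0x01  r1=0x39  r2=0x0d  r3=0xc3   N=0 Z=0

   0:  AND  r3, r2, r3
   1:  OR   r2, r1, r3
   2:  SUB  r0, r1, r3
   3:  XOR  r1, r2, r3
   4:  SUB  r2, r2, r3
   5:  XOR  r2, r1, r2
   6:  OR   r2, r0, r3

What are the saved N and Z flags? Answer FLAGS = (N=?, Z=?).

FLAGS = (N=0, Z=0)

after  0: r0=0x01 r1=0x39 r2=0x0d r3=0x01  N=0 Z=0
after  1: r0=0x01 r1=0x39 r2=0x39 r3=0x01  N=0 Z=0
after  2: r0=0x38 r1=0x39 r2=0x39 r3=0x01  N=0 Z=0
after  3: r0=0x38 r1=0x38 r2=0x39 r3=0x01  N=0 Z=0
-- IRQ taken; context saved, return-PC = 4 --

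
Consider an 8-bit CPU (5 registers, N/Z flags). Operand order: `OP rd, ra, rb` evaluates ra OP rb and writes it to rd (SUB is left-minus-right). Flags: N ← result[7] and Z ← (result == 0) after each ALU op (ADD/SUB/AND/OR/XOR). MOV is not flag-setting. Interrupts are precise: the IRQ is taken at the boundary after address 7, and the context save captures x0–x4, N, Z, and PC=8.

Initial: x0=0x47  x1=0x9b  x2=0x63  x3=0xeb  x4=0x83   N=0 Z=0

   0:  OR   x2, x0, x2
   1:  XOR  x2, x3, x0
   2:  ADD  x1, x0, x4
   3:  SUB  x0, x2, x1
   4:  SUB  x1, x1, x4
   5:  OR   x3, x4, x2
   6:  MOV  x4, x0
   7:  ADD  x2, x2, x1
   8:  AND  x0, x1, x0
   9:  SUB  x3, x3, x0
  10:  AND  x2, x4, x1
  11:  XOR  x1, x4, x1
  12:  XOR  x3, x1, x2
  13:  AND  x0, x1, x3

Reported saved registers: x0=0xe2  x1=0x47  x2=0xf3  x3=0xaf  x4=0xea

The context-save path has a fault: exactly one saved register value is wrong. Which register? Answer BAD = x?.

BAD = x4

after  0: x0=0x47 x1=0x9b x2=0x67 x3=0xeb x4=0x83  N=0 Z=0
after  1: x0=0x47 x1=0x9b x2=0xac x3=0xeb x4=0x83  N=1 Z=0
after  2: x0=0x47 x1=0xca x2=0xac x3=0xeb x4=0x83  N=1 Z=0
after  3: x0=0xe2 x1=0xca x2=0xac x3=0xeb x4=0x83  N=1 Z=0
after  4: x0=0xe2 x1=0x47 x2=0xac x3=0xeb x4=0x83  N=0 Z=0
after  5: x0=0xe2 x1=0x47 x2=0xac x3=0xaf x4=0x83  N=1 Z=0
after  6: x0=0xe2 x1=0x47 x2=0xac x3=0xaf x4=0xe2  N=1 Z=0
after  7: x0=0xe2 x1=0x47 x2=0xf3 x3=0xaf x4=0xe2  N=1 Z=0
-- IRQ taken; context saved, return-PC = 8 --
mismatch: x4: reported 0xea vs actual 0xe2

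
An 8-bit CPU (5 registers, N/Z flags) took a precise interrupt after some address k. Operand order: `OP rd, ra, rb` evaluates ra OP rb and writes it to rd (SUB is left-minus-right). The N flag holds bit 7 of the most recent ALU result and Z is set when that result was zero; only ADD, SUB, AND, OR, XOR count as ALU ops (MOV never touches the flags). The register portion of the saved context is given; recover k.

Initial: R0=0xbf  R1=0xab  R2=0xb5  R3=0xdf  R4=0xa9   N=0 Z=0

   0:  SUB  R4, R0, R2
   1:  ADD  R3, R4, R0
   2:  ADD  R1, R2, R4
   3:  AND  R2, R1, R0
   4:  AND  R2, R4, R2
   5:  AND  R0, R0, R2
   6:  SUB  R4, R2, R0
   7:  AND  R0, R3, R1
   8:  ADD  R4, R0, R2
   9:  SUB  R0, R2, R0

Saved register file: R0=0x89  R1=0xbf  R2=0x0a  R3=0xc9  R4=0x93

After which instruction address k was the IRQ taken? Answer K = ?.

after  0: R0=0xbf R1=0xab R2=0xb5 R3=0xdf R4=0x0a  N=0 Z=0
after  1: R0=0xbf R1=0xab R2=0xb5 R3=0xc9 R4=0x0a  N=1 Z=0
after  2: R0=0xbf R1=0xbf R2=0xb5 R3=0xc9 R4=0x0a  N=1 Z=0
after  3: R0=0xbf R1=0xbf R2=0xbf R3=0xc9 R4=0x0a  N=1 Z=0
after  4: R0=0xbf R1=0xbf R2=0x0a R3=0xc9 R4=0x0a  N=0 Z=0
after  5: R0=0x0a R1=0xbf R2=0x0a R3=0xc9 R4=0x0a  N=0 Z=0
after  6: R0=0x0a R1=0xbf R2=0x0a R3=0xc9 R4=0x00  N=0 Z=1
after  7: R0=0x89 R1=0xbf R2=0x0a R3=0xc9 R4=0x00  N=1 Z=0
after  8: R0=0x89 R1=0xbf R2=0x0a R3=0xc9 R4=0x93  N=1 Z=0
-- IRQ taken; context saved, return-PC = 9 --

K = 8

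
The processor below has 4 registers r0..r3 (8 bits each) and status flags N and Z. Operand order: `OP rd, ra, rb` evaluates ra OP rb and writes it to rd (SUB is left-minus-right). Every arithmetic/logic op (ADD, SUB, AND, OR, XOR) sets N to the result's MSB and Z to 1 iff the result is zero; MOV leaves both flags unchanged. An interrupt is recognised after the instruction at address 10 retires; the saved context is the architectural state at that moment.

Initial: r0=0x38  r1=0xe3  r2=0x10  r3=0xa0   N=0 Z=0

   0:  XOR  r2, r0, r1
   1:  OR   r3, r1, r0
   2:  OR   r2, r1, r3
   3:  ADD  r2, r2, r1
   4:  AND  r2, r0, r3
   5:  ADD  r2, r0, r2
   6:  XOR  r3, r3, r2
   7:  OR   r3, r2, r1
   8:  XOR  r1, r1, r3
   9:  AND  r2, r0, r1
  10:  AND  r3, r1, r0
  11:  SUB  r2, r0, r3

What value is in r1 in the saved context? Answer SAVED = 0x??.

after  0: r0=0x38 r1=0xe3 r2=0xdb r3=0xa0  N=1 Z=0
after  1: r0=0x38 r1=0xe3 r2=0xdb r3=0xfb  N=1 Z=0
after  2: r0=0x38 r1=0xe3 r2=0xfb r3=0xfb  N=1 Z=0
after  3: r0=0x38 r1=0xe3 r2=0xde r3=0xfb  N=1 Z=0
after  4: r0=0x38 r1=0xe3 r2=0x38 r3=0xfb  N=0 Z=0
after  5: r0=0x38 r1=0xe3 r2=0x70 r3=0xfb  N=0 Z=0
after  6: r0=0x38 r1=0xe3 r2=0x70 r3=0x8b  N=1 Z=0
after  7: r0=0x38 r1=0xe3 r2=0x70 r3=0xf3  N=1 Z=0
after  8: r0=0x38 r1=0x10 r2=0x70 r3=0xf3  N=0 Z=0
after  9: r0=0x38 r1=0x10 r2=0x10 r3=0xf3  N=0 Z=0
after 10: r0=0x38 r1=0x10 r2=0x10 r3=0x10  N=0 Z=0
-- IRQ taken; context saved, return-PC = 11 --

SAVED = 0x10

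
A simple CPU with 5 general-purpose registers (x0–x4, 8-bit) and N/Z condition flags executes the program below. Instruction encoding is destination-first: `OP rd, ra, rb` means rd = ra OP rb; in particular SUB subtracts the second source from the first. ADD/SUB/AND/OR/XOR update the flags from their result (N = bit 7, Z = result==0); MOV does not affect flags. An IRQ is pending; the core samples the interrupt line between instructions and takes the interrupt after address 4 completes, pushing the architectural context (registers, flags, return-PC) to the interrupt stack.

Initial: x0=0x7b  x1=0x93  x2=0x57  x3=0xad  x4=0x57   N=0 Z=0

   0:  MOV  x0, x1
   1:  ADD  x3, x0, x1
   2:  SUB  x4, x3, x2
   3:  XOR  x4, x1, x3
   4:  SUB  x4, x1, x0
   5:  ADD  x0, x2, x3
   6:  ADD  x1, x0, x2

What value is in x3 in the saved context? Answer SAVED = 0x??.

after  0: x0=0x93 x1=0x93 x2=0x57 x3=0xad x4=0x57  N=0 Z=0
after  1: x0=0x93 x1=0x93 x2=0x57 x3=0x26 x4=0x57  N=0 Z=0
after  2: x0=0x93 x1=0x93 x2=0x57 x3=0x26 x4=0xcf  N=1 Z=0
after  3: x0=0x93 x1=0x93 x2=0x57 x3=0x26 x4=0xb5  N=1 Z=0
after  4: x0=0x93 x1=0x93 x2=0x57 x3=0x26 x4=0x00  N=0 Z=1
-- IRQ taken; context saved, return-PC = 5 --

SAVED = 0x26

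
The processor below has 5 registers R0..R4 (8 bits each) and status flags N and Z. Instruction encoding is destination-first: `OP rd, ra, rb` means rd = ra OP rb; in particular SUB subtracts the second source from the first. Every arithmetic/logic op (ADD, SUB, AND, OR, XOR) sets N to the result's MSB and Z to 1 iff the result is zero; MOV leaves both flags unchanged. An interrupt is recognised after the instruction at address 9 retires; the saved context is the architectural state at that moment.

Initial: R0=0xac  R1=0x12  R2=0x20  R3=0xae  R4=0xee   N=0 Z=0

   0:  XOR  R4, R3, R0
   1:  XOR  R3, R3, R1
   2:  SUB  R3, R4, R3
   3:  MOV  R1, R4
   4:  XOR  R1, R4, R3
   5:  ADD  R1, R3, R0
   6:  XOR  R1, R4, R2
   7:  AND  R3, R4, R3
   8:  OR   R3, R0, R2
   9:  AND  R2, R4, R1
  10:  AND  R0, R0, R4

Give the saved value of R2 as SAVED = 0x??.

SAVED = 0x02

after  0: R0=0xac R1=0x12 R2=0x20 R3=0xae R4=0x02  N=0 Z=0
after  1: R0=0xac R1=0x12 R2=0x20 R3=0xbc R4=0x02  N=1 Z=0
after  2: R0=0xac R1=0x12 R2=0x20 R3=0x46 R4=0x02  N=0 Z=0
after  3: R0=0xac R1=0x02 R2=0x20 R3=0x46 R4=0x02  N=0 Z=0
after  4: R0=0xac R1=0x44 R2=0x20 R3=0x46 R4=0x02  N=0 Z=0
after  5: R0=0xac R1=0xf2 R2=0x20 R3=0x46 R4=0x02  N=1 Z=0
after  6: R0=0xac R1=0x22 R2=0x20 R3=0x46 R4=0x02  N=0 Z=0
after  7: R0=0xac R1=0x22 R2=0x20 R3=0x02 R4=0x02  N=0 Z=0
after  8: R0=0xac R1=0x22 R2=0x20 R3=0xac R4=0x02  N=1 Z=0
after  9: R0=0xac R1=0x22 R2=0x02 R3=0xac R4=0x02  N=0 Z=0
-- IRQ taken; context saved, return-PC = 10 --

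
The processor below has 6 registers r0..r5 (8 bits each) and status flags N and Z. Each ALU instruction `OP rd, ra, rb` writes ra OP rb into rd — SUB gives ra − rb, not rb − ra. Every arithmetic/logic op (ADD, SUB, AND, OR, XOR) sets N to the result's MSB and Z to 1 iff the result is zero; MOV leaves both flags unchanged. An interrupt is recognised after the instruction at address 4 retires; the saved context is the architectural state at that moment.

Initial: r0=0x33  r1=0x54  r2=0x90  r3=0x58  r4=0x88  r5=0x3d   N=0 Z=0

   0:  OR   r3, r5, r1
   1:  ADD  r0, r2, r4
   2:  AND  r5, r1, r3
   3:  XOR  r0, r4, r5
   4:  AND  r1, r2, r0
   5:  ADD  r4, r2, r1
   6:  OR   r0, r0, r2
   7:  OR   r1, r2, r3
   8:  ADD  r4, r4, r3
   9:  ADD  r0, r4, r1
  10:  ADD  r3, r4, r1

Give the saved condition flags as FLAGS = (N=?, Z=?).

FLAGS = (N=1, Z=0)

after  0: r0=0x33 r1=0x54 r2=0x90 r3=0x7d r4=0x88 r5=0x3d  N=0 Z=0
after  1: r0=0x18 r1=0x54 r2=0x90 r3=0x7d r4=0x88 r5=0x3d  N=0 Z=0
after  2: r0=0x18 r1=0x54 r2=0x90 r3=0x7d r4=0x88 r5=0x54  N=0 Z=0
after  3: r0=0xdc r1=0x54 r2=0x90 r3=0x7d r4=0x88 r5=0x54  N=1 Z=0
after  4: r0=0xdc r1=0x90 r2=0x90 r3=0x7d r4=0x88 r5=0x54  N=1 Z=0
-- IRQ taken; context saved, return-PC = 5 --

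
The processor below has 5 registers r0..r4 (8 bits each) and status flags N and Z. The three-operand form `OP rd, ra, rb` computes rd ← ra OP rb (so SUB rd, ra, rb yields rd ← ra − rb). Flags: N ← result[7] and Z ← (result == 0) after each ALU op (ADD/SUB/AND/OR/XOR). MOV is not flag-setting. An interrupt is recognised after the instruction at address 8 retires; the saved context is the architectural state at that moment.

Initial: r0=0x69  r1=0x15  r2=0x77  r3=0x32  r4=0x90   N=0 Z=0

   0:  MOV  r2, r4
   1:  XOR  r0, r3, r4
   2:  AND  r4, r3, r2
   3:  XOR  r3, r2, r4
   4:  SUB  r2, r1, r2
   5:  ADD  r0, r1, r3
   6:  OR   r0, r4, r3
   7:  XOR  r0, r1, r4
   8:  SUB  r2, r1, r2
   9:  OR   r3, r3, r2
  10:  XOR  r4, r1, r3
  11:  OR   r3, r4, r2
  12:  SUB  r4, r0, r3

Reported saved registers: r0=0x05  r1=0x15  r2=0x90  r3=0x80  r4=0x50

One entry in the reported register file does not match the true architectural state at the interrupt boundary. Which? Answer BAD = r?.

after  0: r0=0x69 r1=0x15 r2=0x90 r3=0x32 r4=0x90  N=0 Z=0
after  1: r0=0xa2 r1=0x15 r2=0x90 r3=0x32 r4=0x90  N=1 Z=0
after  2: r0=0xa2 r1=0x15 r2=0x90 r3=0x32 r4=0x10  N=0 Z=0
after  3: r0=0xa2 r1=0x15 r2=0x90 r3=0x80 r4=0x10  N=1 Z=0
after  4: r0=0xa2 r1=0x15 r2=0x85 r3=0x80 r4=0x10  N=1 Z=0
after  5: r0=0x95 r1=0x15 r2=0x85 r3=0x80 r4=0x10  N=1 Z=0
after  6: r0=0x90 r1=0x15 r2=0x85 r3=0x80 r4=0x10  N=1 Z=0
after  7: r0=0x05 r1=0x15 r2=0x85 r3=0x80 r4=0x10  N=0 Z=0
after  8: r0=0x05 r1=0x15 r2=0x90 r3=0x80 r4=0x10  N=1 Z=0
-- IRQ taken; context saved, return-PC = 9 --
mismatch: r4: reported 0x50 vs actual 0x10

BAD = r4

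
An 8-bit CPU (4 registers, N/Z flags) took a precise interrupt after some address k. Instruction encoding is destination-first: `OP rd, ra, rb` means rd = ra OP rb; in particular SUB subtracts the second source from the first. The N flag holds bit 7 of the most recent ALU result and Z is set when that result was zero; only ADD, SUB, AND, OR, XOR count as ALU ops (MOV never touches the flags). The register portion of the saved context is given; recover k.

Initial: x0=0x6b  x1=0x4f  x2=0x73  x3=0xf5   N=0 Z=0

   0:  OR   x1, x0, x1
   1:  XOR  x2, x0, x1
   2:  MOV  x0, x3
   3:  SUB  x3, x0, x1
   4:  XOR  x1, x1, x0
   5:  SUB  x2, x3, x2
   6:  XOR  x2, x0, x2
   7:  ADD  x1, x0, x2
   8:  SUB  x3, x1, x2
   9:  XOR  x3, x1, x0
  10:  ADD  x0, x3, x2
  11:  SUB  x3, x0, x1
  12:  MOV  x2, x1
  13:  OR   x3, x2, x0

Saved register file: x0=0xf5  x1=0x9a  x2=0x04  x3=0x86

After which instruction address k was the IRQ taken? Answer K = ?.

K = 4

after  0: x0=0x6b x1=0x6f x2=0x73 x3=0xf5  N=0 Z=0
after  1: x0=0x6b x1=0x6f x2=0x04 x3=0xf5  N=0 Z=0
after  2: x0=0xf5 x1=0x6f x2=0x04 x3=0xf5  N=0 Z=0
after  3: x0=0xf5 x1=0x6f x2=0x04 x3=0x86  N=1 Z=0
after  4: x0=0xf5 x1=0x9a x2=0x04 x3=0x86  N=1 Z=0
-- IRQ taken; context saved, return-PC = 5 --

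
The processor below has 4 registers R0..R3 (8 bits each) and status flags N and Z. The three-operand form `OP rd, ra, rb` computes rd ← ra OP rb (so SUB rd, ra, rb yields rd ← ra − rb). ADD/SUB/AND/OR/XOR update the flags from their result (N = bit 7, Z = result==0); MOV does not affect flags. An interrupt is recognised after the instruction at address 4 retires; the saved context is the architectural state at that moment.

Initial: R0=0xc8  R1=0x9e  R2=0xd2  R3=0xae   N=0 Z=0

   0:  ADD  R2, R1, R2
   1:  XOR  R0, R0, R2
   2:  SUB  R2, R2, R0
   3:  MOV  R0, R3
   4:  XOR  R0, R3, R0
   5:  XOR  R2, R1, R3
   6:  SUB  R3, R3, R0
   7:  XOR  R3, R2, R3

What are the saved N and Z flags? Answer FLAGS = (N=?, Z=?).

FLAGS = (N=0, Z=1)

after  0: R0=0xc8 R1=0x9e R2=0x70 R3=0xae  N=0 Z=0
after  1: R0=0xb8 R1=0x9e R2=0x70 R3=0xae  N=1 Z=0
after  2: R0=0xb8 R1=0x9e R2=0xb8 R3=0xae  N=1 Z=0
after  3: R0=0xae R1=0x9e R2=0xb8 R3=0xae  N=1 Z=0
after  4: R0=0x00 R1=0x9e R2=0xb8 R3=0xae  N=0 Z=1
-- IRQ taken; context saved, return-PC = 5 --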